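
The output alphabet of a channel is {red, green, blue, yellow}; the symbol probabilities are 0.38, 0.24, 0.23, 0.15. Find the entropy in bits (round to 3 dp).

H = −Σ pᵢ log₂ pᵢ.
−0.38·log₂(0.38) = 0.5305
−0.24·log₂(0.24) = 0.4941
−0.23·log₂(0.23) = 0.4877
−0.15·log₂(0.15) = 0.4105
Sum ≈ 1.9228 → 1.923 bits.

1.923 bits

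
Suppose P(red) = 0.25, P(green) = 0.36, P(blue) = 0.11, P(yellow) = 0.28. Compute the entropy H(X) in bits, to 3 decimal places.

1.895 bits

H = −Σ pᵢ log₂ pᵢ.
−0.25·log₂(0.25) = 0.5000
−0.36·log₂(0.36) = 0.5306
−0.11·log₂(0.11) = 0.3503
−0.28·log₂(0.28) = 0.5142
Sum ≈ 1.8951 → 1.895 bits.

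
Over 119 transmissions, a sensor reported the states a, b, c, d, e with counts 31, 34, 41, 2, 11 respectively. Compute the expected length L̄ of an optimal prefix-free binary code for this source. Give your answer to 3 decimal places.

2.109 bits/symbol

Probabilities are the counts divided by 119.
Repeatedly combine the two least-probable nodes; the expected code length is the sum of the merged weights.
merge 2/119 + 11/119 → 13/119
merge 13/119 + 31/119 → 44/119
merge 2/7 + 41/119 → 75/119
merge 44/119 + 75/119 → 1
L = 13/119 + 44/119 + 75/119 + 1 = 251/119 ≈ 2.109 bits/symbol.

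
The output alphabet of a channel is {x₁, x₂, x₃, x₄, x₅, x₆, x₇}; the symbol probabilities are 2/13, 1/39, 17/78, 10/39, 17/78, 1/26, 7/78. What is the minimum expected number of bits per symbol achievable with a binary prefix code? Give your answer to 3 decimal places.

2.526 bits/symbol

Repeatedly combine the two least-probable nodes; the expected code length is the sum of the merged weights.
merge 1/39 + 1/26 → 5/78
merge 5/78 + 7/78 → 2/13
merge 2/13 + 2/13 → 4/13
merge 17/78 + 17/78 → 17/39
merge 10/39 + 4/13 → 22/39
merge 17/39 + 22/39 → 1
L = 5/78 + 2/13 + 4/13 + 17/39 + 22/39 + 1 = 197/78 ≈ 2.526 bits/symbol.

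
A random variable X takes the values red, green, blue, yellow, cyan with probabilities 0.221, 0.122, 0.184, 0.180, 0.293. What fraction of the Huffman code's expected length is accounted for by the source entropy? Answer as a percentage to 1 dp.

Entropy H = −Σ p log₂ p ≈ 2.2652 bits.
Huffman merges: 61/500+9/50→151/500; 23/125+221/1000→81/200; 293/1000+151/500→119/200; 81/200+119/200→1. L = 1151/500 ≈ 2.3020.
Efficiency = H/L = 2.2652/2.3020 = 98.4%.

98.4%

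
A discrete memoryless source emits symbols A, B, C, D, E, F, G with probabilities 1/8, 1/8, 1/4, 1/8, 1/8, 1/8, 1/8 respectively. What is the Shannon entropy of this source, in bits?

2.75 bits

Each probability is a power of 1/2, so log₂(1/p) is an integer.
H = Σ p·log₂(1/p) = 1/8·3 + 1/8·3 + 1/4·2 + 1/8·3 + 1/8·3 + 1/8·3 + 1/8·3 = 2.75 bits.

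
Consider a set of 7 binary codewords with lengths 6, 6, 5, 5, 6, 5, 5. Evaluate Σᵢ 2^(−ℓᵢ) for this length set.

0.171875

With common denominator 2^6 = 64: Σ 2^(−ℓᵢ) = 1/64 + 1/64 + 2/64 + 2/64 + 1/64 + 2/64 + 2/64 = 11/64 = 0.171875.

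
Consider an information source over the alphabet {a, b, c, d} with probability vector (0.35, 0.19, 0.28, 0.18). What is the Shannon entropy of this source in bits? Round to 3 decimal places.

1.945 bits

H = −Σ pᵢ log₂ pᵢ.
−0.35·log₂(0.35) = 0.5301
−0.19·log₂(0.19) = 0.4552
−0.28·log₂(0.28) = 0.5142
−0.18·log₂(0.18) = 0.4453
Sum ≈ 1.9449 → 1.945 bits.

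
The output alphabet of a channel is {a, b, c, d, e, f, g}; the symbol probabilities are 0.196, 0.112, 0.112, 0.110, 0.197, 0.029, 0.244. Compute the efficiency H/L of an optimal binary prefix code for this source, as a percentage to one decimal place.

Entropy H = −Σ p log₂ p ≈ 2.6250 bits.
Huffman merges: 29/1000+11/100→139/1000; 14/125+14/125→28/125; 139/1000+49/250→67/200; 197/1000+28/125→421/1000; 61/250+67/200→579/1000; 421/1000+579/1000→1. L = 1349/500 ≈ 2.6980.
Efficiency = H/L = 2.6250/2.6980 = 97.3%.

97.3%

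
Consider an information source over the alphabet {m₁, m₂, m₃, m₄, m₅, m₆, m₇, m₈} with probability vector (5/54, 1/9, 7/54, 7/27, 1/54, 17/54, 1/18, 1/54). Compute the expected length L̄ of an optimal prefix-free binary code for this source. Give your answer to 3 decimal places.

2.556 bits/symbol

Repeatedly combine the two least-probable nodes; the expected code length is the sum of the merged weights.
merge 1/54 + 1/54 → 1/27
merge 1/27 + 1/18 → 5/54
merge 5/54 + 5/54 → 5/27
merge 1/9 + 7/54 → 13/54
merge 5/27 + 13/54 → 23/54
merge 7/27 + 17/54 → 31/54
merge 23/54 + 31/54 → 1
L = 1/27 + 5/54 + 5/27 + 13/54 + 23/54 + 31/54 + 1 = 23/9 ≈ 2.556 bits/symbol.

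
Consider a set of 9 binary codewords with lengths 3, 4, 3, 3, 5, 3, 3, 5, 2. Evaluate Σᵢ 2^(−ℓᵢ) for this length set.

1

With common denominator 2^5 = 32: Σ 2^(−ℓᵢ) = 4/32 + 2/32 + 4/32 + 4/32 + 1/32 + 4/32 + 4/32 + 1/32 + 8/32 = 32/32 = 1.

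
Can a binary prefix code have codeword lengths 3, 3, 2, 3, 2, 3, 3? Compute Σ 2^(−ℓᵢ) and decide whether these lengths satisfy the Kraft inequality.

1.125; no

With common denominator 2^3 = 8: Σ 2^(−ℓᵢ) = 1/8 + 1/8 + 2/8 + 1/8 + 2/8 + 1/8 + 1/8 = 9/8 = 1.125.
Kraft's inequality requires Σ ≤ 1; here Σ = 1.125 > 1, so no such prefix code exists.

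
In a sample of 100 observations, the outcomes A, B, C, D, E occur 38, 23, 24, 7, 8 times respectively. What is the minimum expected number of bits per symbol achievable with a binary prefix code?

Probabilities are the counts divided by 100.
Repeatedly combine the two least-probable nodes; the expected code length is the sum of the merged weights.
merge 7/100 + 2/25 → 3/20
merge 3/20 + 23/100 → 19/50
merge 6/25 + 19/50 → 31/50
merge 19/50 + 31/50 → 1
L = 3/20 + 19/50 + 31/50 + 1 = 43/20 = 2.15 bits/symbol.

2.15 bits/symbol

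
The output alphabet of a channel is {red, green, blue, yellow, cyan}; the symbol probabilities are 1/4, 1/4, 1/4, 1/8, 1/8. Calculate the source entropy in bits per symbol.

2.25 bits

Each probability is a power of 1/2, so log₂(1/p) is an integer.
H = Σ p·log₂(1/p) = 1/4·2 + 1/4·2 + 1/4·2 + 1/8·3 + 1/8·3 = 2.25 bits.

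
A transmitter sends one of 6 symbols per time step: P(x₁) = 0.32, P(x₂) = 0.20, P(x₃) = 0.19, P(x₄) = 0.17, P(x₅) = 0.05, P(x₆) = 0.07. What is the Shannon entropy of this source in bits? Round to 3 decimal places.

2.365 bits

H = −Σ pᵢ log₂ pᵢ.
−0.32·log₂(0.32) = 0.5260
−0.20·log₂(0.20) = 0.4644
−0.19·log₂(0.19) = 0.4552
−0.17·log₂(0.17) = 0.4346
−0.05·log₂(0.05) = 0.2161
−0.07·log₂(0.07) = 0.2686
Sum ≈ 2.3649 → 2.365 bits.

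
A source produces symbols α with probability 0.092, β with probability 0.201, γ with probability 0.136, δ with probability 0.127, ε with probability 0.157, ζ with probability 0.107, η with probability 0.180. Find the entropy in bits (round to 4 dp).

2.7612 bits

H = −Σ pᵢ log₂ pᵢ.
−0.092·log₂(0.092) = 0.3167
−0.201·log₂(0.201) = 0.4653
−0.136·log₂(0.136) = 0.3915
−0.127·log₂(0.127) = 0.3781
−0.157·log₂(0.157) = 0.4194
−0.107·log₂(0.107) = 0.3450
−0.180·log₂(0.180) = 0.4453
Sum ≈ 2.7612 → 2.7612 bits.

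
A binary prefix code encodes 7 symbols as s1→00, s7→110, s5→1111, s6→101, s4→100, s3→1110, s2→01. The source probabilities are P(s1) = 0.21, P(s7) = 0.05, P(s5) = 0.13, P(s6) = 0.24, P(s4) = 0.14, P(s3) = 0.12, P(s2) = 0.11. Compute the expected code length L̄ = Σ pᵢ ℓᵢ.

L̄ = Σ pᵢ·ℓᵢ = 0.21·2 + 0.05·3 + 0.13·4 + 0.24·3 + 0.14·3 + 0.12·4 + 0.11·2 = 2.93 bits/symbol.

2.93 bits/symbol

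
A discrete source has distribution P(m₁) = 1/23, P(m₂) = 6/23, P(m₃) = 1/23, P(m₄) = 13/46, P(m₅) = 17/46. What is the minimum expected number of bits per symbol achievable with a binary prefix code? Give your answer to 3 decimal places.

2.065 bits/symbol

Repeatedly combine the two least-probable nodes; the expected code length is the sum of the merged weights.
merge 1/23 + 1/23 → 2/23
merge 2/23 + 6/23 → 8/23
merge 13/46 + 8/23 → 29/46
merge 17/46 + 29/46 → 1
L = 2/23 + 8/23 + 29/46 + 1 = 95/46 ≈ 2.065 bits/symbol.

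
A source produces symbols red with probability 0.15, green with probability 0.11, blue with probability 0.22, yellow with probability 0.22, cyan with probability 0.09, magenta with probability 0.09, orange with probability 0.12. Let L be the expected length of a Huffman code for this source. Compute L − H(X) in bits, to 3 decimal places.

0.026 bits

Entropy H = −Σ p log₂ p ≈ 2.7144 bits.
Huffman merges: 9/100+9/100→9/50; 11/100+3/25→23/100; 3/20+9/50→33/100; 11/50+11/50→11/25; 23/100+33/100→14/25; 11/25+14/25→1. L = 137/50 ≈ 2.7400.
L − H = 2.7400 − 2.7144 = 0.026 bits.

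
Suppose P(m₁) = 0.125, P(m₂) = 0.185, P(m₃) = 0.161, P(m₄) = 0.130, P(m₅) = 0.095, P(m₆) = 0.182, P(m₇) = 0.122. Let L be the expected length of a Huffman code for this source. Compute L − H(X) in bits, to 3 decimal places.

0.043 bits

Entropy H = −Σ p log₂ p ≈ 2.7725 bits.
Huffman merges: 19/200+61/500→217/1000; 1/8+13/100→51/200; 161/1000+91/500→343/1000; 37/200+217/1000→201/500; 51/200+343/1000→299/500; 201/500+299/500→1. L = 563/200 ≈ 2.8150.
L − H = 2.8150 − 2.7725 = 0.043 bits.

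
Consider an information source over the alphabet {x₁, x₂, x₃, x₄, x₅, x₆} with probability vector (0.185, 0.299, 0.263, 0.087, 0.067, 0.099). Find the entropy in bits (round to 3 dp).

H = −Σ pᵢ log₂ pᵢ.
−0.185·log₂(0.185) = 0.4504
−0.299·log₂(0.299) = 0.5208
−0.263·log₂(0.263) = 0.5068
−0.087·log₂(0.087) = 0.3065
−0.067·log₂(0.067) = 0.2613
−0.099·log₂(0.099) = 0.3303
Sum ≈ 2.3760 → 2.376 bits.

2.376 bits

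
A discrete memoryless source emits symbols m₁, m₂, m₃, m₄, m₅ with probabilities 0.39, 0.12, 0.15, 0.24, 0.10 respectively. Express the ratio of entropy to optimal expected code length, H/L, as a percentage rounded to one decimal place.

97.0%

Entropy H = −Σ p log₂ p ≈ 2.1337 bits.
Huffman merges: 1/10+3/25→11/50; 3/20+11/50→37/100; 6/25+37/100→61/100; 39/100+61/100→1. L = 11/5 ≈ 2.2000.
Efficiency = H/L = 2.1337/2.2000 = 97.0%.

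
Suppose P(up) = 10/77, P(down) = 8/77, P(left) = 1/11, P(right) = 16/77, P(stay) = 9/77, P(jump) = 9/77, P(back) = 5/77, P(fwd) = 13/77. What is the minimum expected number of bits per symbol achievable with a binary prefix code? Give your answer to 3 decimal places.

2.948 bits/symbol

Repeatedly combine the two least-probable nodes; the expected code length is the sum of the merged weights.
merge 5/77 + 1/11 → 12/77
merge 8/77 + 9/77 → 17/77
merge 9/77 + 10/77 → 19/77
merge 12/77 + 13/77 → 25/77
merge 16/77 + 17/77 → 3/7
merge 19/77 + 25/77 → 4/7
merge 3/7 + 4/7 → 1
L = 12/77 + 17/77 + 19/77 + 25/77 + 3/7 + 4/7 + 1 = 227/77 ≈ 2.948 bits/symbol.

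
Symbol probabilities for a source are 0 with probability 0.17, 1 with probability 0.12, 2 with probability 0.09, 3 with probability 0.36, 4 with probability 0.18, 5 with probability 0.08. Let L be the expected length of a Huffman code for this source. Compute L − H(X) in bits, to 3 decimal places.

0.068 bits

Entropy H = −Σ p log₂ p ≈ 2.3817 bits.
Huffman merges: 2/25+9/100→17/100; 3/25+17/100→29/100; 17/100+9/50→7/20; 29/100+7/20→16/25; 9/25+16/25→1. L = 49/20 ≈ 2.4500.
L − H = 2.4500 − 2.3817 = 0.068 bits.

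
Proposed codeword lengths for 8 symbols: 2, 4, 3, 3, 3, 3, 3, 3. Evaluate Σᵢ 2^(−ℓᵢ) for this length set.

With common denominator 2^4 = 16: Σ 2^(−ℓᵢ) = 4/16 + 1/16 + 2/16 + 2/16 + 2/16 + 2/16 + 2/16 + 2/16 = 17/16 = 1.0625.

1.0625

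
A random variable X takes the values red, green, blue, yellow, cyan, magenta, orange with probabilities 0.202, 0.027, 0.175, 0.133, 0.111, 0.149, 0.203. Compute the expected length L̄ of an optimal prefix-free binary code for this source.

Repeatedly combine the two least-probable nodes; the expected code length is the sum of the merged weights.
merge 27/1000 + 111/1000 → 69/500
merge 133/1000 + 69/500 → 271/1000
merge 149/1000 + 7/40 → 81/250
merge 101/500 + 203/1000 → 81/200
merge 271/1000 + 81/250 → 119/200
merge 81/200 + 119/200 → 1
L = 69/500 + 271/1000 + 81/250 + 81/200 + 119/200 + 1 = 2733/1000 = 2.733 bits/symbol.

2.733 bits/symbol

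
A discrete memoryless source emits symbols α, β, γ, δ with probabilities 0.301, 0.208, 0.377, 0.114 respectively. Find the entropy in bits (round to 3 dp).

H = −Σ pᵢ log₂ pᵢ.
−0.301·log₂(0.301) = 0.5214
−0.208·log₂(0.208) = 0.4712
−0.377·log₂(0.377) = 0.5306
−0.114·log₂(0.114) = 0.3571
Sum ≈ 1.8803 → 1.880 bits.

1.880 bits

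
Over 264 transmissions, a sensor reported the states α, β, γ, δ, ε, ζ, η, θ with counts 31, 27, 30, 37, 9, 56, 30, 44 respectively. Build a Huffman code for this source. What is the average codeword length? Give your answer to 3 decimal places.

Probabilities are the counts divided by 264.
Repeatedly combine the two least-probable nodes; the expected code length is the sum of the merged weights.
merge 3/88 + 9/88 → 3/22
merge 5/44 + 5/44 → 5/22
merge 31/264 + 3/22 → 67/264
merge 37/264 + 1/6 → 27/88
merge 7/33 + 5/22 → 29/66
merge 67/264 + 27/88 → 37/66
merge 29/66 + 37/66 → 1
L = 3/22 + 5/22 + 67/264 + 27/88 + 29/66 + 37/66 + 1 = 193/66 ≈ 2.924 bits/symbol.

2.924 bits/symbol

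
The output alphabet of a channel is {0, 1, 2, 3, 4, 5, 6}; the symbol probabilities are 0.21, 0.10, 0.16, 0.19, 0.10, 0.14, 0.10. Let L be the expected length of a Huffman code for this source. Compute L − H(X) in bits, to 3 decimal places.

0.045 bits

Entropy H = −Σ p log₂ p ≈ 2.7448 bits.
Huffman merges: 1/10+1/10→1/5; 1/10+7/50→6/25; 4/25+19/100→7/20; 1/5+21/100→41/100; 6/25+7/20→59/100; 41/100+59/100→1. L = 279/100 ≈ 2.7900.
L − H = 2.7900 − 2.7448 = 0.045 bits.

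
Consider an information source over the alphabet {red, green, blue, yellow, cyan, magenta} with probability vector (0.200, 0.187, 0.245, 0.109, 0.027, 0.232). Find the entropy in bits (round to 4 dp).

2.3921 bits

H = −Σ pᵢ log₂ pᵢ.
−0.200·log₂(0.200) = 0.4644
−0.187·log₂(0.187) = 0.4523
−0.245·log₂(0.245) = 0.4971
−0.109·log₂(0.109) = 0.3485
−0.027·log₂(0.027) = 0.1407
−0.232·log₂(0.232) = 0.4890
Sum ≈ 2.3921 → 2.3921 bits.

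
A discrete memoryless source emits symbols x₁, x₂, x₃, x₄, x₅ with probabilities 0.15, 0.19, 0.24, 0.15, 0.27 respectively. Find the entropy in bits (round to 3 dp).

2.280 bits

H = −Σ pᵢ log₂ pᵢ.
−0.15·log₂(0.15) = 0.4105
−0.19·log₂(0.19) = 0.4552
−0.24·log₂(0.24) = 0.4941
−0.15·log₂(0.15) = 0.4105
−0.27·log₂(0.27) = 0.5100
Sum ≈ 2.2805 → 2.280 bits.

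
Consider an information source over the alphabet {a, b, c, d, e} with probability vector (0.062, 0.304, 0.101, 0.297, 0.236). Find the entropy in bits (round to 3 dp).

H = −Σ pᵢ log₂ pᵢ.
−0.062·log₂(0.062) = 0.2487
−0.304·log₂(0.304) = 0.5222
−0.101·log₂(0.101) = 0.3341
−0.297·log₂(0.297) = 0.5202
−0.236·log₂(0.236) = 0.4916
Sum ≈ 2.1168 → 2.117 bits.

2.117 bits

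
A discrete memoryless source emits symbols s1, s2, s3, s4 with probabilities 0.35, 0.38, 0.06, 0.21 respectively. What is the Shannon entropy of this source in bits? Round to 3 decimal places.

H = −Σ pᵢ log₂ pᵢ.
−0.35·log₂(0.35) = 0.5301
−0.38·log₂(0.38) = 0.5305
−0.06·log₂(0.06) = 0.2435
−0.21·log₂(0.21) = 0.4728
Sum ≈ 1.7769 → 1.777 bits.

1.777 bits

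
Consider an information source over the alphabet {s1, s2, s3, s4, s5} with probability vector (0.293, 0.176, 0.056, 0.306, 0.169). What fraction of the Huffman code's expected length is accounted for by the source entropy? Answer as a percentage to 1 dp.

Entropy H = −Σ p log₂ p ≈ 2.1491 bits.
Huffman merges: 7/125+169/1000→9/40; 22/125+9/40→401/1000; 293/1000+153/500→599/1000; 401/1000+599/1000→1. L = 89/40 ≈ 2.2250.
Efficiency = H/L = 2.1491/2.2250 = 96.6%.

96.6%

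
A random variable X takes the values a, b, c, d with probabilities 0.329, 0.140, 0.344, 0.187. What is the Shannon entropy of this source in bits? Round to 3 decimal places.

H = −Σ pᵢ log₂ pᵢ.
−0.329·log₂(0.329) = 0.5277
−0.140·log₂(0.140) = 0.3971
−0.344·log₂(0.344) = 0.5296
−0.187·log₂(0.187) = 0.4523
Sum ≈ 1.9067 → 1.907 bits.

1.907 bits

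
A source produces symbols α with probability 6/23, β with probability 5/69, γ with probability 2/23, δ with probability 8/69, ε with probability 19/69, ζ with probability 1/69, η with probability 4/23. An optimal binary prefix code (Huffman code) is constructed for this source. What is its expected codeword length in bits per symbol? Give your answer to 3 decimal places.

Repeatedly combine the two least-probable nodes; the expected code length is the sum of the merged weights.
merge 1/69 + 5/69 → 2/23
merge 2/23 + 2/23 → 4/23
merge 8/69 + 4/23 → 20/69
merge 4/23 + 6/23 → 10/23
merge 19/69 + 20/69 → 13/23
merge 10/23 + 13/23 → 1
L = 2/23 + 4/23 + 20/69 + 10/23 + 13/23 + 1 = 176/69 ≈ 2.551 bits/symbol.

2.551 bits/symbol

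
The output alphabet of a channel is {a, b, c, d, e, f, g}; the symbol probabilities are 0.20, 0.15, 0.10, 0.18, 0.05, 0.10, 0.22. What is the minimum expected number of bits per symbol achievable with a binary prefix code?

Repeatedly combine the two least-probable nodes; the expected code length is the sum of the merged weights.
merge 1/20 + 1/10 → 3/20
merge 1/10 + 3/20 → 1/4
merge 3/20 + 9/50 → 33/100
merge 1/5 + 11/50 → 21/50
merge 1/4 + 33/100 → 29/50
merge 21/50 + 29/50 → 1
L = 3/20 + 1/4 + 33/100 + 21/50 + 29/50 + 1 = 273/100 = 2.73 bits/symbol.

2.73 bits/symbol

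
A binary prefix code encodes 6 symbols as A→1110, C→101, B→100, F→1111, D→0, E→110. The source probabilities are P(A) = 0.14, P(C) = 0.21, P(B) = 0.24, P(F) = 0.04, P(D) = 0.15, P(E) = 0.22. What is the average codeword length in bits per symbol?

2.88 bits/symbol

L̄ = Σ pᵢ·ℓᵢ = 0.14·4 + 0.21·3 + 0.24·3 + 0.04·4 + 0.15·1 + 0.22·3 = 2.88 bits/symbol.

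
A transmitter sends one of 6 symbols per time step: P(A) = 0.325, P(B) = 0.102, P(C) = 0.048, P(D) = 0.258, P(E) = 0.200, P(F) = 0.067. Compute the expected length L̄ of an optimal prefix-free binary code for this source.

2.332 bits/symbol

Repeatedly combine the two least-probable nodes; the expected code length is the sum of the merged weights.
merge 6/125 + 67/1000 → 23/200
merge 51/500 + 23/200 → 217/1000
merge 1/5 + 217/1000 → 417/1000
merge 129/500 + 13/40 → 583/1000
merge 417/1000 + 583/1000 → 1
L = 23/200 + 217/1000 + 417/1000 + 583/1000 + 1 = 583/250 = 2.332 bits/symbol.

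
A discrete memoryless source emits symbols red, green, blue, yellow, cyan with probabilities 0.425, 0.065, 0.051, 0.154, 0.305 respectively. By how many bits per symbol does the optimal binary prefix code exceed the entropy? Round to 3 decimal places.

0.023 bits

Entropy H = −Σ p log₂ p ≈ 1.9381 bits.
Huffman merges: 51/1000+13/200→29/250; 29/250+77/500→27/100; 27/100+61/200→23/40; 17/40+23/40→1. L = 1961/1000 ≈ 1.9610.
L − H = 1.9610 − 1.9381 = 0.023 bits.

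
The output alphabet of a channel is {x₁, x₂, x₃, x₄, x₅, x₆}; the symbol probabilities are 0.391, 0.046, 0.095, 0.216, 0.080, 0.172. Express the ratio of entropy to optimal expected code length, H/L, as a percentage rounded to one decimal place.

96.5%

Entropy H = −Σ p log₂ p ≈ 2.2625 bits.
Huffman merges: 23/500+2/25→63/500; 19/200+63/500→221/1000; 43/250+27/125→97/250; 221/1000+97/250→609/1000; 391/1000+609/1000→1. L = 293/125 ≈ 2.3440.
Efficiency = H/L = 2.2625/2.3440 = 96.5%.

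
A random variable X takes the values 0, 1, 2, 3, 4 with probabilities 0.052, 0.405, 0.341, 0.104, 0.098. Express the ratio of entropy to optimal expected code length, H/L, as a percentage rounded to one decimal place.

97.4%

Entropy H = −Σ p log₂ p ≈ 1.9472 bits.
Huffman merges: 13/250+49/500→3/20; 13/125+3/20→127/500; 127/500+341/1000→119/200; 81/200+119/200→1. L = 1999/1000 ≈ 1.9990.
Efficiency = H/L = 1.9472/1.9990 = 97.4%.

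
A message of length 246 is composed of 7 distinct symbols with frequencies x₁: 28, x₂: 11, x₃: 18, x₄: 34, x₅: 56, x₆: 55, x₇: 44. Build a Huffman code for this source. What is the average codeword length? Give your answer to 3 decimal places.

Probabilities are the counts divided by 246.
Repeatedly combine the two least-probable nodes; the expected code length is the sum of the merged weights.
merge 11/246 + 3/41 → 29/246
merge 14/123 + 29/246 → 19/82
merge 17/123 + 22/123 → 13/41
merge 55/246 + 28/123 → 37/82
merge 19/82 + 13/41 → 45/82
merge 37/82 + 45/82 → 1
L = 29/246 + 19/82 + 13/41 + 37/82 + 45/82 + 1 = 8/3 ≈ 2.667 bits/symbol.

2.667 bits/symbol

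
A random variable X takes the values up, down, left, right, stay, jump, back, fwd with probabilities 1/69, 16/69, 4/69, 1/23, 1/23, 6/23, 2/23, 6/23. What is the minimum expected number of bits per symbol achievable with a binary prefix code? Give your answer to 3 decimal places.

2.551 bits/symbol

Repeatedly combine the two least-probable nodes; the expected code length is the sum of the merged weights.
merge 1/69 + 1/23 → 4/69
merge 1/23 + 4/69 → 7/69
merge 4/69 + 2/23 → 10/69
merge 7/69 + 10/69 → 17/69
merge 16/69 + 17/69 → 11/23
merge 6/23 + 6/23 → 12/23
merge 11/23 + 12/23 → 1
L = 4/69 + 7/69 + 10/69 + 17/69 + 11/23 + 12/23 + 1 = 176/69 ≈ 2.551 bits/symbol.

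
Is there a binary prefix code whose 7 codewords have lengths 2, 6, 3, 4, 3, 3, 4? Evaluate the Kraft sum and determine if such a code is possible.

0.765625; yes

With common denominator 2^6 = 64: Σ 2^(−ℓᵢ) = 16/64 + 1/64 + 8/64 + 4/64 + 8/64 + 8/64 + 4/64 = 49/64 = 0.765625.
Kraft's inequality requires Σ ≤ 1; here Σ = 0.765625 ≤ 1, so such a prefix code exists.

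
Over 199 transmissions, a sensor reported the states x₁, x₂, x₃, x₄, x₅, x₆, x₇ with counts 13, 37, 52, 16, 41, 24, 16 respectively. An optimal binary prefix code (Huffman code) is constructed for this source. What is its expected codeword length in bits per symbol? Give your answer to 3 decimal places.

Probabilities are the counts divided by 199.
Repeatedly combine the two least-probable nodes; the expected code length is the sum of the merged weights.
merge 13/199 + 16/199 → 29/199
merge 16/199 + 24/199 → 40/199
merge 29/199 + 37/199 → 66/199
merge 40/199 + 41/199 → 81/199
merge 52/199 + 66/199 → 118/199
merge 81/199 + 118/199 → 1
L = 29/199 + 40/199 + 66/199 + 81/199 + 118/199 + 1 = 533/199 ≈ 2.678 bits/symbol.

2.678 bits/symbol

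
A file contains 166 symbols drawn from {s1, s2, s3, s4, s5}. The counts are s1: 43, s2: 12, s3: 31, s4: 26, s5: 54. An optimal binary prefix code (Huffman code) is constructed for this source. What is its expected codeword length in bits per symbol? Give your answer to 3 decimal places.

Probabilities are the counts divided by 166.
Repeatedly combine the two least-probable nodes; the expected code length is the sum of the merged weights.
merge 6/83 + 13/83 → 19/83
merge 31/166 + 19/83 → 69/166
merge 43/166 + 27/83 → 97/166
merge 69/166 + 97/166 → 1
L = 19/83 + 69/166 + 97/166 + 1 = 185/83 ≈ 2.229 bits/symbol.

2.229 bits/symbol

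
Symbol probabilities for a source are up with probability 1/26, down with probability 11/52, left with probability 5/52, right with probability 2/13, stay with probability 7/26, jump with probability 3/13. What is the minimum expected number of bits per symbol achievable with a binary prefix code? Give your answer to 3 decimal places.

Repeatedly combine the two least-probable nodes; the expected code length is the sum of the merged weights.
merge 1/26 + 5/52 → 7/52
merge 7/52 + 2/13 → 15/52
merge 11/52 + 3/13 → 23/52
merge 7/26 + 15/52 → 29/52
merge 23/52 + 29/52 → 1
L = 7/52 + 15/52 + 23/52 + 29/52 + 1 = 63/26 ≈ 2.423 bits/symbol.

2.423 bits/symbol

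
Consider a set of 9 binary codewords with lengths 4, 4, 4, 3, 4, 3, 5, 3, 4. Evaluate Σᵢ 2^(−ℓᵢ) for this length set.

With common denominator 2^5 = 32: Σ 2^(−ℓᵢ) = 2/32 + 2/32 + 2/32 + 4/32 + 2/32 + 4/32 + 1/32 + 4/32 + 2/32 = 23/32 = 0.71875.

0.71875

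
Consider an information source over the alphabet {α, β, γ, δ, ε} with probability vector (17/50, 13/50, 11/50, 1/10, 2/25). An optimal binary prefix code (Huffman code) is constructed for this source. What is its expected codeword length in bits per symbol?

Repeatedly combine the two least-probable nodes; the expected code length is the sum of the merged weights.
merge 2/25 + 1/10 → 9/50
merge 9/50 + 11/50 → 2/5
merge 13/50 + 17/50 → 3/5
merge 2/5 + 3/5 → 1
L = 9/50 + 2/5 + 3/5 + 1 = 109/50 = 2.18 bits/symbol.

2.18 bits/symbol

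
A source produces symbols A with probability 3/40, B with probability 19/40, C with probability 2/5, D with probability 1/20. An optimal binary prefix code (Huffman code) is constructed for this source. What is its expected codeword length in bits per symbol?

Repeatedly combine the two least-probable nodes; the expected code length is the sum of the merged weights.
merge 1/20 + 3/40 → 1/8
merge 1/8 + 2/5 → 21/40
merge 19/40 + 21/40 → 1
L = 1/8 + 21/40 + 1 = 33/20 = 1.65 bits/symbol.

1.65 bits/symbol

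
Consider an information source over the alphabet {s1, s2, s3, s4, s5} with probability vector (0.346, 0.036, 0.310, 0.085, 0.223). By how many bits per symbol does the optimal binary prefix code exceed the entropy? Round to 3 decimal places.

0.108 bits

Entropy H = −Σ p log₂ p ≈ 2.0113 bits.
Huffman merges: 9/250+17/200→121/1000; 121/1000+223/1000→43/125; 31/100+43/125→327/500; 173/500+327/500→1. L = 2119/1000 ≈ 2.1190.
L − H = 2.1190 − 2.0113 = 0.108 bits.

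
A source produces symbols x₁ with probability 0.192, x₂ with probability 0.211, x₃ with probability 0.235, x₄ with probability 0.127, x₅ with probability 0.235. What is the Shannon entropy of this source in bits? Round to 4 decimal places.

H = −Σ pᵢ log₂ pᵢ.
−0.192·log₂(0.192) = 0.4571
−0.211·log₂(0.211) = 0.4736
−0.235·log₂(0.235) = 0.4910
−0.127·log₂(0.127) = 0.3781
−0.235·log₂(0.235) = 0.4910
Sum ≈ 2.2908 → 2.2908 bits.

2.2908 bits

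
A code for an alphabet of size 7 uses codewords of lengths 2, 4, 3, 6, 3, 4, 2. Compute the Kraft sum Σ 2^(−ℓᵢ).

With common denominator 2^6 = 64: Σ 2^(−ℓᵢ) = 16/64 + 4/64 + 8/64 + 1/64 + 8/64 + 4/64 + 16/64 = 57/64 = 0.890625.

0.890625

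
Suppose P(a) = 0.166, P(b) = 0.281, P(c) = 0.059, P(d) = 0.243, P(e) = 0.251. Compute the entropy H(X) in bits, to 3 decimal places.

2.182 bits

H = −Σ pᵢ log₂ pᵢ.
−0.166·log₂(0.166) = 0.4301
−0.281·log₂(0.281) = 0.5146
−0.059·log₂(0.059) = 0.2409
−0.243·log₂(0.243) = 0.4960
−0.251·log₂(0.251) = 0.5006
Sum ≈ 2.1821 → 2.182 bits.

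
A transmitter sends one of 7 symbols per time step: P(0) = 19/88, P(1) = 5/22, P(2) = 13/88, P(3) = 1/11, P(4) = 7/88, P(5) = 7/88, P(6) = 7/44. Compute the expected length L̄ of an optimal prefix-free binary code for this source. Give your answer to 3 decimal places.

Repeatedly combine the two least-probable nodes; the expected code length is the sum of the merged weights.
merge 7/88 + 7/88 → 7/44
merge 1/11 + 13/88 → 21/88
merge 7/44 + 7/44 → 7/22
merge 19/88 + 5/22 → 39/88
merge 21/88 + 7/22 → 49/88
merge 39/88 + 49/88 → 1
L = 7/44 + 21/88 + 7/22 + 39/88 + 49/88 + 1 = 239/88 ≈ 2.716 bits/symbol.

2.716 bits/symbol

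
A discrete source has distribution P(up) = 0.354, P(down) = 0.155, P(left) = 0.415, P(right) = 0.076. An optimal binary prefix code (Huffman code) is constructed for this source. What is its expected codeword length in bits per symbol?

1.816 bits/symbol

Repeatedly combine the two least-probable nodes; the expected code length is the sum of the merged weights.
merge 19/250 + 31/200 → 231/1000
merge 231/1000 + 177/500 → 117/200
merge 83/200 + 117/200 → 1
L = 231/1000 + 117/200 + 1 = 227/125 = 1.816 bits/symbol.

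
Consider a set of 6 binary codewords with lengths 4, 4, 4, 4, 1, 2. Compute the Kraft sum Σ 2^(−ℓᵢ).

1

With common denominator 2^4 = 16: Σ 2^(−ℓᵢ) = 1/16 + 1/16 + 1/16 + 1/16 + 8/16 + 4/16 = 16/16 = 1.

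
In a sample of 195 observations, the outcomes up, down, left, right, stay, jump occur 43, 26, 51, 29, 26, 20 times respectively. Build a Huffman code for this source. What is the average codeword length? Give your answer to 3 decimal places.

Probabilities are the counts divided by 195.
Repeatedly combine the two least-probable nodes; the expected code length is the sum of the merged weights.
merge 4/39 + 2/15 → 46/195
merge 2/15 + 29/195 → 11/39
merge 43/195 + 46/195 → 89/195
merge 17/65 + 11/39 → 106/195
merge 89/195 + 106/195 → 1
L = 46/195 + 11/39 + 89/195 + 106/195 + 1 = 491/195 ≈ 2.518 bits/symbol.

2.518 bits/symbol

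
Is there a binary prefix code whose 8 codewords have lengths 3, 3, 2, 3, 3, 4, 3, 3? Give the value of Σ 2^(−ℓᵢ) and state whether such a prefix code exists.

1.0625; no

With common denominator 2^4 = 16: Σ 2^(−ℓᵢ) = 2/16 + 2/16 + 4/16 + 2/16 + 2/16 + 1/16 + 2/16 + 2/16 = 17/16 = 1.0625.
Kraft's inequality requires Σ ≤ 1; here Σ = 1.0625 > 1, so no such prefix code exists.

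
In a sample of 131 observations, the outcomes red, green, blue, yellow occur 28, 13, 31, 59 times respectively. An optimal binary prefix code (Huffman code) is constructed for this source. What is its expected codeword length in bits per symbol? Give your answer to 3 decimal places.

Probabilities are the counts divided by 131.
Repeatedly combine the two least-probable nodes; the expected code length is the sum of the merged weights.
merge 13/131 + 28/131 → 41/131
merge 31/131 + 41/131 → 72/131
merge 59/131 + 72/131 → 1
L = 41/131 + 72/131 + 1 = 244/131 ≈ 1.863 bits/symbol.

1.863 bits/symbol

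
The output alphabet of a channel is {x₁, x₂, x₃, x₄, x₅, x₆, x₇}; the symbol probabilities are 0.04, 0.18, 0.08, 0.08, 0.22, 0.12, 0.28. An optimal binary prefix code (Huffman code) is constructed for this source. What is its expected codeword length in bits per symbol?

Repeatedly combine the two least-probable nodes; the expected code length is the sum of the merged weights.
merge 1/25 + 2/25 → 3/25
merge 2/25 + 3/25 → 1/5
merge 3/25 + 9/50 → 3/10
merge 1/5 + 11/50 → 21/50
merge 7/25 + 3/10 → 29/50
merge 21/50 + 29/50 → 1
L = 3/25 + 1/5 + 3/10 + 21/50 + 29/50 + 1 = 131/50 = 2.62 bits/symbol.

2.62 bits/symbol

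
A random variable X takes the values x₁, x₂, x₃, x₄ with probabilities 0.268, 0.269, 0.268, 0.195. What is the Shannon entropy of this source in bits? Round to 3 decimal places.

H = −Σ pᵢ log₂ pᵢ.
−0.268·log₂(0.268) = 0.5091
−0.269·log₂(0.269) = 0.5096
−0.268·log₂(0.268) = 0.5091
−0.195·log₂(0.195) = 0.4599
Sum ≈ 1.9877 → 1.988 bits.

1.988 bits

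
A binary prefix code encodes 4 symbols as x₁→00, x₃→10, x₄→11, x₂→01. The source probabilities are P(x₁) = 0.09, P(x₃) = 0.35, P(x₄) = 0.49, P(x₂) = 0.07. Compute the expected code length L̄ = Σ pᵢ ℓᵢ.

L̄ = Σ pᵢ·ℓᵢ = 0.09·2 + 0.35·2 + 0.49·2 + 0.07·2 = 2 bits/symbol.

2 bits/symbol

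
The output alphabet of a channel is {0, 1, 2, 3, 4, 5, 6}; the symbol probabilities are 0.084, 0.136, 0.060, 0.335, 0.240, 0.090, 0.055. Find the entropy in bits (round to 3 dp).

H = −Σ pᵢ log₂ pᵢ.
−0.084·log₂(0.084) = 0.3002
−0.136·log₂(0.136) = 0.3915
−0.060·log₂(0.060) = 0.2435
−0.335·log₂(0.335) = 0.5286
−0.240·log₂(0.240) = 0.4941
−0.090·log₂(0.090) = 0.3127
−0.055·log₂(0.055) = 0.2301
Sum ≈ 2.5006 → 2.501 bits.

2.501 bits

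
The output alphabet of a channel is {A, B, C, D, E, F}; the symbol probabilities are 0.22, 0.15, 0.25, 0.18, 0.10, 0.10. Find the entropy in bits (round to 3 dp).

2.501 bits

H = −Σ pᵢ log₂ pᵢ.
−0.22·log₂(0.22) = 0.4806
−0.15·log₂(0.15) = 0.4105
−0.25·log₂(0.25) = 0.5000
−0.18·log₂(0.18) = 0.4453
−0.10·log₂(0.10) = 0.3322
−0.10·log₂(0.10) = 0.3322
Sum ≈ 2.5008 → 2.501 bits.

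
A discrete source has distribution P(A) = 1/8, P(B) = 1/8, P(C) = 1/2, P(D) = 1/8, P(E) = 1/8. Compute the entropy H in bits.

Each probability is a power of 1/2, so log₂(1/p) is an integer.
H = Σ p·log₂(1/p) = 1/8·3 + 1/8·3 + 1/2·1 + 1/8·3 + 1/8·3 = 2 bits.

2 bits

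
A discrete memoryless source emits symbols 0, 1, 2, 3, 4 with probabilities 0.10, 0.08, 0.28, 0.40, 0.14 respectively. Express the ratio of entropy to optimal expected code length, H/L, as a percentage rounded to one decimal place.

Entropy H = −Σ p log₂ p ≈ 2.0638 bits.
Huffman merges: 2/25+1/10→9/50; 7/50+9/50→8/25; 7/25+8/25→3/5; 2/5+3/5→1. L = 21/10 ≈ 2.1000.
Efficiency = H/L = 2.0638/2.1000 = 98.3%.

98.3%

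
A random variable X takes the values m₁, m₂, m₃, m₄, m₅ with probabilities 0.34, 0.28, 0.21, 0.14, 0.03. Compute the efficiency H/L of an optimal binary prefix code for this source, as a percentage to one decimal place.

95.2%

Entropy H = −Σ p log₂ p ≈ 2.0651 bits.
Huffman merges: 3/100+7/50→17/100; 17/100+21/100→19/50; 7/25+17/50→31/50; 19/50+31/50→1. L = 217/100 ≈ 2.1700.
Efficiency = H/L = 2.0651/2.1700 = 95.2%.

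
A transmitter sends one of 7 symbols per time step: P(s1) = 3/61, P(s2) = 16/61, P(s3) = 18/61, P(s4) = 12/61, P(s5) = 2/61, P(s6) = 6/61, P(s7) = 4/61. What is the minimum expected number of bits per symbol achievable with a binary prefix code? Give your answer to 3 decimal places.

2.475 bits/symbol

Repeatedly combine the two least-probable nodes; the expected code length is the sum of the merged weights.
merge 2/61 + 3/61 → 5/61
merge 4/61 + 5/61 → 9/61
merge 6/61 + 9/61 → 15/61
merge 12/61 + 15/61 → 27/61
merge 16/61 + 18/61 → 34/61
merge 27/61 + 34/61 → 1
L = 5/61 + 9/61 + 15/61 + 27/61 + 34/61 + 1 = 151/61 ≈ 2.475 bits/symbol.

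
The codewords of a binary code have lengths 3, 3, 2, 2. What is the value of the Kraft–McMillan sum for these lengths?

0.75

With common denominator 2^3 = 8: Σ 2^(−ℓᵢ) = 1/8 + 1/8 + 2/8 + 2/8 = 6/8 = 0.75.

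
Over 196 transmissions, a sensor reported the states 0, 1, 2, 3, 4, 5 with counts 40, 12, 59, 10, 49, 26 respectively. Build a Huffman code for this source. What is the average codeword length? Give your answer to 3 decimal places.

2.357 bits/symbol

Probabilities are the counts divided by 196.
Repeatedly combine the two least-probable nodes; the expected code length is the sum of the merged weights.
merge 5/98 + 3/49 → 11/98
merge 11/98 + 13/98 → 12/49
merge 10/49 + 12/49 → 22/49
merge 1/4 + 59/196 → 27/49
merge 22/49 + 27/49 → 1
L = 11/98 + 12/49 + 22/49 + 27/49 + 1 = 33/14 ≈ 2.357 bits/symbol.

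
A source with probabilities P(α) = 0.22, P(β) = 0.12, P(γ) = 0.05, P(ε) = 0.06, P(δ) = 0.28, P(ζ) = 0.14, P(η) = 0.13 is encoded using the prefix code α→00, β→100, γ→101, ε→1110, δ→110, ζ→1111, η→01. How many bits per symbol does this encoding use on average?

2.85 bits/symbol

L̄ = Σ pᵢ·ℓᵢ = 0.22·2 + 0.12·3 + 0.05·3 + 0.06·4 + 0.28·3 + 0.14·4 + 0.13·2 = 2.85 bits/symbol.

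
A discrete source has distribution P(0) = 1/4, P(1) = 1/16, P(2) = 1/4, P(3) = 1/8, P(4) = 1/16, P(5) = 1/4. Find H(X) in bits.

2.375 bits

Each probability is a power of 1/2, so log₂(1/p) is an integer.
H = Σ p·log₂(1/p) = 1/4·2 + 1/16·4 + 1/4·2 + 1/8·3 + 1/16·4 + 1/4·2 = 2.375 bits.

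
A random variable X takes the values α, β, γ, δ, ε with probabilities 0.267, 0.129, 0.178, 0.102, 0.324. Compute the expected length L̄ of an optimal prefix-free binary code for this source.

2.231 bits/symbol

Repeatedly combine the two least-probable nodes; the expected code length is the sum of the merged weights.
merge 51/500 + 129/1000 → 231/1000
merge 89/500 + 231/1000 → 409/1000
merge 267/1000 + 81/250 → 591/1000
merge 409/1000 + 591/1000 → 1
L = 231/1000 + 409/1000 + 591/1000 + 1 = 2231/1000 = 2.231 bits/symbol.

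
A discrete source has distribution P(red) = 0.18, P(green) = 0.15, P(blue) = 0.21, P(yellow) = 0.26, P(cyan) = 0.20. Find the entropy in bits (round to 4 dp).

2.2983 bits

H = −Σ pᵢ log₂ pᵢ.
−0.18·log₂(0.18) = 0.4453
−0.15·log₂(0.15) = 0.4105
−0.21·log₂(0.21) = 0.4728
−0.26·log₂(0.26) = 0.5053
−0.20·log₂(0.20) = 0.4644
Sum ≈ 2.2983 → 2.2983 bits.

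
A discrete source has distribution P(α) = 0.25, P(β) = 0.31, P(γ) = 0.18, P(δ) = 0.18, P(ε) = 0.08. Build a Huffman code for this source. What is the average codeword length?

2.26 bits/symbol

Repeatedly combine the two least-probable nodes; the expected code length is the sum of the merged weights.
merge 2/25 + 9/50 → 13/50
merge 9/50 + 1/4 → 43/100
merge 13/50 + 31/100 → 57/100
merge 43/100 + 57/100 → 1
L = 13/50 + 43/100 + 57/100 + 1 = 113/50 = 2.26 bits/symbol.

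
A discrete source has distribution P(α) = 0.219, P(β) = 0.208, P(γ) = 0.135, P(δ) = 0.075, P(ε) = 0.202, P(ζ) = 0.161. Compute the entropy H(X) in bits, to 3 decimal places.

H = −Σ pᵢ log₂ pᵢ.
−0.219·log₂(0.219) = 0.4798
−0.208·log₂(0.208) = 0.4712
−0.135·log₂(0.135) = 0.3900
−0.075·log₂(0.075) = 0.2803
−0.202·log₂(0.202) = 0.4661
−0.161·log₂(0.161) = 0.4242
Sum ≈ 2.5116 → 2.512 bits.

2.512 bits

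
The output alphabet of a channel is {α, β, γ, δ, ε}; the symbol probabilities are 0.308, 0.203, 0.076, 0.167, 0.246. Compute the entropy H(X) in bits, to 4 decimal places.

2.2018 bits

H = −Σ pᵢ log₂ pᵢ.
−0.308·log₂(0.308) = 0.5233
−0.203·log₂(0.203) = 0.4670
−0.076·log₂(0.076) = 0.2826
−0.167·log₂(0.167) = 0.4312
−0.246·log₂(0.246) = 0.4977
Sum ≈ 2.2018 → 2.2018 bits.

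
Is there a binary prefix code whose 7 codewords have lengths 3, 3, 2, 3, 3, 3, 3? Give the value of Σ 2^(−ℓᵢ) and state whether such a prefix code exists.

With common denominator 2^3 = 8: Σ 2^(−ℓᵢ) = 1/8 + 1/8 + 2/8 + 1/8 + 1/8 + 1/8 + 1/8 = 8/8 = 1.
Kraft's inequality requires Σ ≤ 1; here Σ = 1 ≤ 1, so such a prefix code exists.

1; yes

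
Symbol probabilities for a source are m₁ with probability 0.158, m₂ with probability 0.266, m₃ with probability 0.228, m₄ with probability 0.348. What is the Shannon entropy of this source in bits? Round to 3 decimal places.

H = −Σ pᵢ log₂ pᵢ.
−0.158·log₂(0.158) = 0.4206
−0.266·log₂(0.266) = 0.5082
−0.228·log₂(0.228) = 0.4863
−0.348·log₂(0.348) = 0.5299
Sum ≈ 1.9450 → 1.945 bits.

1.945 bits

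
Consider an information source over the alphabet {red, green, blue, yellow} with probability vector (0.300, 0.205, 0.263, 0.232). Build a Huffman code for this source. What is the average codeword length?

Repeatedly combine the two least-probable nodes; the expected code length is the sum of the merged weights.
merge 41/200 + 29/125 → 437/1000
merge 263/1000 + 3/10 → 563/1000
merge 437/1000 + 563/1000 → 1
L = 437/1000 + 563/1000 + 1 = 2 bits/symbol.

2 bits/symbol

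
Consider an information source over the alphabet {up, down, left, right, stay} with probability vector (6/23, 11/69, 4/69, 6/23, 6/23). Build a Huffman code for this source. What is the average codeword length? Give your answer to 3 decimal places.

Repeatedly combine the two least-probable nodes; the expected code length is the sum of the merged weights.
merge 4/69 + 11/69 → 5/23
merge 5/23 + 6/23 → 11/23
merge 6/23 + 6/23 → 12/23
merge 11/23 + 12/23 → 1
L = 5/23 + 11/23 + 12/23 + 1 = 51/23 ≈ 2.217 bits/symbol.

2.217 bits/symbol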